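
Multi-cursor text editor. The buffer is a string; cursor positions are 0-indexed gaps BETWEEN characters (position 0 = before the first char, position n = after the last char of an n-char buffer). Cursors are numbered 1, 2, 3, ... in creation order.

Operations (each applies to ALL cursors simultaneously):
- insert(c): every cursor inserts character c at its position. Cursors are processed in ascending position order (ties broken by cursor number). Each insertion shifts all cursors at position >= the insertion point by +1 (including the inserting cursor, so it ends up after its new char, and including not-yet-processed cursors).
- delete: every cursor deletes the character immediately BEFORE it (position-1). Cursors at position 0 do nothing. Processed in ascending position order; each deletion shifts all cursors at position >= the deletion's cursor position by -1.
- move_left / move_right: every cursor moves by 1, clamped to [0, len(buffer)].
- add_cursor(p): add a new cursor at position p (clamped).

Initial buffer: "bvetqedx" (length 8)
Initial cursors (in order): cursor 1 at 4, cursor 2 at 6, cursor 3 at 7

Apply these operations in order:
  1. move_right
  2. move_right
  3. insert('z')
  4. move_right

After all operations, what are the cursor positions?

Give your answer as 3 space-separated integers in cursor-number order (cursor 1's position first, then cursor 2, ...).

After op 1 (move_right): buffer="bvetqedx" (len 8), cursors c1@5 c2@7 c3@8, authorship ........
After op 2 (move_right): buffer="bvetqedx" (len 8), cursors c1@6 c2@8 c3@8, authorship ........
After op 3 (insert('z')): buffer="bvetqezdxzz" (len 11), cursors c1@7 c2@11 c3@11, authorship ......1..23
After op 4 (move_right): buffer="bvetqezdxzz" (len 11), cursors c1@8 c2@11 c3@11, authorship ......1..23

Answer: 8 11 11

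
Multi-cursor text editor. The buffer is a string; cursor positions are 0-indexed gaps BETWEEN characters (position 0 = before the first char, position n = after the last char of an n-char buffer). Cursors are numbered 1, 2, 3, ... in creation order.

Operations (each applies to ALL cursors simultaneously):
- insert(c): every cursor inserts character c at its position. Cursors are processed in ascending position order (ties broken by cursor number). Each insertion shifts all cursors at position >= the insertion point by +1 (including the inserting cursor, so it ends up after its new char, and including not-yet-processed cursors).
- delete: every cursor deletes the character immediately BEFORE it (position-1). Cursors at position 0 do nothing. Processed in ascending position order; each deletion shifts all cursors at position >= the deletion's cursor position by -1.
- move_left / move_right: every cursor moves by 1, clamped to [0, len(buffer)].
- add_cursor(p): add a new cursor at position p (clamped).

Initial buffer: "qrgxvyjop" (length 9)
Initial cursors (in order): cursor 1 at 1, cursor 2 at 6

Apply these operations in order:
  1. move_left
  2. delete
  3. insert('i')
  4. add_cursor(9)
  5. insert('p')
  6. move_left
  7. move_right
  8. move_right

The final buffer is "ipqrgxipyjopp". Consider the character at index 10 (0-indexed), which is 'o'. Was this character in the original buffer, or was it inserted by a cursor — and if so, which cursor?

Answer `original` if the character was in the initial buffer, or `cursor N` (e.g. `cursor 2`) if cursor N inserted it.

After op 1 (move_left): buffer="qrgxvyjop" (len 9), cursors c1@0 c2@5, authorship .........
After op 2 (delete): buffer="qrgxyjop" (len 8), cursors c1@0 c2@4, authorship ........
After op 3 (insert('i')): buffer="iqrgxiyjop" (len 10), cursors c1@1 c2@6, authorship 1....2....
After op 4 (add_cursor(9)): buffer="iqrgxiyjop" (len 10), cursors c1@1 c2@6 c3@9, authorship 1....2....
After op 5 (insert('p')): buffer="ipqrgxipyjopp" (len 13), cursors c1@2 c2@8 c3@12, authorship 11....22...3.
After op 6 (move_left): buffer="ipqrgxipyjopp" (len 13), cursors c1@1 c2@7 c3@11, authorship 11....22...3.
After op 7 (move_right): buffer="ipqrgxipyjopp" (len 13), cursors c1@2 c2@8 c3@12, authorship 11....22...3.
After op 8 (move_right): buffer="ipqrgxipyjopp" (len 13), cursors c1@3 c2@9 c3@13, authorship 11....22...3.
Authorship (.=original, N=cursor N): 1 1 . . . . 2 2 . . . 3 .
Index 10: author = original

Answer: original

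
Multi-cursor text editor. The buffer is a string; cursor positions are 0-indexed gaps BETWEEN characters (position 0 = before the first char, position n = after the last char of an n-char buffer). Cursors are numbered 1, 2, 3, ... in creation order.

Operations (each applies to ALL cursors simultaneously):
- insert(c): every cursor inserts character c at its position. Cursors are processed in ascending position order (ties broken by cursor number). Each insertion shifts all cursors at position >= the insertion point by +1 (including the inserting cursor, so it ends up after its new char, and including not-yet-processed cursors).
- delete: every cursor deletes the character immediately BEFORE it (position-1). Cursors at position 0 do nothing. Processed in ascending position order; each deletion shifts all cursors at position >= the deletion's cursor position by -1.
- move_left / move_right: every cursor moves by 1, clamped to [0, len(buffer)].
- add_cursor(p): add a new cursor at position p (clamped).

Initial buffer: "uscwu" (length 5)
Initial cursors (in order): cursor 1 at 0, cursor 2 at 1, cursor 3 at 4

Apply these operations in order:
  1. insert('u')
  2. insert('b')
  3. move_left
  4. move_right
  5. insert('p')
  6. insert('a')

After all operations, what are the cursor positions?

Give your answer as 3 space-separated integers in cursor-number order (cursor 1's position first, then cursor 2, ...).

After op 1 (insert('u')): buffer="uuuscwuu" (len 8), cursors c1@1 c2@3 c3@7, authorship 1.2...3.
After op 2 (insert('b')): buffer="ubuubscwubu" (len 11), cursors c1@2 c2@5 c3@10, authorship 11.22...33.
After op 3 (move_left): buffer="ubuubscwubu" (len 11), cursors c1@1 c2@4 c3@9, authorship 11.22...33.
After op 4 (move_right): buffer="ubuubscwubu" (len 11), cursors c1@2 c2@5 c3@10, authorship 11.22...33.
After op 5 (insert('p')): buffer="ubpuubpscwubpu" (len 14), cursors c1@3 c2@7 c3@13, authorship 111.222...333.
After op 6 (insert('a')): buffer="ubpauubpascwubpau" (len 17), cursors c1@4 c2@9 c3@16, authorship 1111.2222...3333.

Answer: 4 9 16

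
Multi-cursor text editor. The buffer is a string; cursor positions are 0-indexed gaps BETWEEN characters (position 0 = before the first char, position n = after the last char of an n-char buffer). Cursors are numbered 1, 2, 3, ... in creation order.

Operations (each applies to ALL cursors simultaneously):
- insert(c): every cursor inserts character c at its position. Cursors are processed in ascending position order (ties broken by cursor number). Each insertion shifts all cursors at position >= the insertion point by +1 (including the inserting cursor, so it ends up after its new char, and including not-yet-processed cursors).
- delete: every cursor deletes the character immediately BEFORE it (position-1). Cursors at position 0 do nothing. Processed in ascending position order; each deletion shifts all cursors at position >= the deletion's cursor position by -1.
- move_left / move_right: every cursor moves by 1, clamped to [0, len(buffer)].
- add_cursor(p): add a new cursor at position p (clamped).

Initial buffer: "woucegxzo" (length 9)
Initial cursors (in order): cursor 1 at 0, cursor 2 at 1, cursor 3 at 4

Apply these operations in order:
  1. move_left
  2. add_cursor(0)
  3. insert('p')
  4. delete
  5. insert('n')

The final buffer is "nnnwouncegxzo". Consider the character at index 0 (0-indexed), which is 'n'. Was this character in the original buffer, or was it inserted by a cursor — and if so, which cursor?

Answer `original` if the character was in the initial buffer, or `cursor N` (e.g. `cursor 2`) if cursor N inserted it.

After op 1 (move_left): buffer="woucegxzo" (len 9), cursors c1@0 c2@0 c3@3, authorship .........
After op 2 (add_cursor(0)): buffer="woucegxzo" (len 9), cursors c1@0 c2@0 c4@0 c3@3, authorship .........
After op 3 (insert('p')): buffer="pppwoupcegxzo" (len 13), cursors c1@3 c2@3 c4@3 c3@7, authorship 124...3......
After op 4 (delete): buffer="woucegxzo" (len 9), cursors c1@0 c2@0 c4@0 c3@3, authorship .........
After op 5 (insert('n')): buffer="nnnwouncegxzo" (len 13), cursors c1@3 c2@3 c4@3 c3@7, authorship 124...3......
Authorship (.=original, N=cursor N): 1 2 4 . . . 3 . . . . . .
Index 0: author = 1

Answer: cursor 1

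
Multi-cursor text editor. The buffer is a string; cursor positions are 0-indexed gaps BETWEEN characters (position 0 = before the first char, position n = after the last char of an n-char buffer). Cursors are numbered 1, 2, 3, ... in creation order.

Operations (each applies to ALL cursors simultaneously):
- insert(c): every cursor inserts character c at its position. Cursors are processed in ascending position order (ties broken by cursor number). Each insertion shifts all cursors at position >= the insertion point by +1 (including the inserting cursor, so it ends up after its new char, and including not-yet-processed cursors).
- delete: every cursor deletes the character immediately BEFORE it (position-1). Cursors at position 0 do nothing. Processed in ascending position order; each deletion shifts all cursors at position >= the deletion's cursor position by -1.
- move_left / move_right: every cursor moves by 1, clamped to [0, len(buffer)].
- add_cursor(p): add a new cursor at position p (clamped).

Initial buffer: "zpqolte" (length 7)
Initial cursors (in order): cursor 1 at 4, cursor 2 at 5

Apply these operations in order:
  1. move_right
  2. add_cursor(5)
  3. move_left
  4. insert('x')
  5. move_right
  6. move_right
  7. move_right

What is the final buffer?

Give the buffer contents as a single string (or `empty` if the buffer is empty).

After op 1 (move_right): buffer="zpqolte" (len 7), cursors c1@5 c2@6, authorship .......
After op 2 (add_cursor(5)): buffer="zpqolte" (len 7), cursors c1@5 c3@5 c2@6, authorship .......
After op 3 (move_left): buffer="zpqolte" (len 7), cursors c1@4 c3@4 c2@5, authorship .......
After op 4 (insert('x')): buffer="zpqoxxlxte" (len 10), cursors c1@6 c3@6 c2@8, authorship ....13.2..
After op 5 (move_right): buffer="zpqoxxlxte" (len 10), cursors c1@7 c3@7 c2@9, authorship ....13.2..
After op 6 (move_right): buffer="zpqoxxlxte" (len 10), cursors c1@8 c3@8 c2@10, authorship ....13.2..
After op 7 (move_right): buffer="zpqoxxlxte" (len 10), cursors c1@9 c3@9 c2@10, authorship ....13.2..

Answer: zpqoxxlxte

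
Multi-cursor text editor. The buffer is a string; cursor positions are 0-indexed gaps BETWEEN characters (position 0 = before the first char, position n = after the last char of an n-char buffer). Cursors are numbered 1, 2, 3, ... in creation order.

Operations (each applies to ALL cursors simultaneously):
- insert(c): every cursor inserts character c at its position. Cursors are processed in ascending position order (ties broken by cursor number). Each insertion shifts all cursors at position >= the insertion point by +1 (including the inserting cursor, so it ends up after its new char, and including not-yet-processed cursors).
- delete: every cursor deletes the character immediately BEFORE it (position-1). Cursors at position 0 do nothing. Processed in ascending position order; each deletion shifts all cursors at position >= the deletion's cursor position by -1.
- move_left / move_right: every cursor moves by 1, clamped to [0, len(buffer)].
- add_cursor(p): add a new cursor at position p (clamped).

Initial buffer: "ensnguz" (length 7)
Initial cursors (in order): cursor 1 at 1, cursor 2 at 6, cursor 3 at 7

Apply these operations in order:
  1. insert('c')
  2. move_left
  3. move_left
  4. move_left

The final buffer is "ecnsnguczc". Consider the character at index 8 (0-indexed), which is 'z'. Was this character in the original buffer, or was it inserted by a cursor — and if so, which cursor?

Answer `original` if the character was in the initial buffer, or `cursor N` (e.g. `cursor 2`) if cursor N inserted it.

Answer: original

Derivation:
After op 1 (insert('c')): buffer="ecnsnguczc" (len 10), cursors c1@2 c2@8 c3@10, authorship .1.....2.3
After op 2 (move_left): buffer="ecnsnguczc" (len 10), cursors c1@1 c2@7 c3@9, authorship .1.....2.3
After op 3 (move_left): buffer="ecnsnguczc" (len 10), cursors c1@0 c2@6 c3@8, authorship .1.....2.3
After op 4 (move_left): buffer="ecnsnguczc" (len 10), cursors c1@0 c2@5 c3@7, authorship .1.....2.3
Authorship (.=original, N=cursor N): . 1 . . . . . 2 . 3
Index 8: author = original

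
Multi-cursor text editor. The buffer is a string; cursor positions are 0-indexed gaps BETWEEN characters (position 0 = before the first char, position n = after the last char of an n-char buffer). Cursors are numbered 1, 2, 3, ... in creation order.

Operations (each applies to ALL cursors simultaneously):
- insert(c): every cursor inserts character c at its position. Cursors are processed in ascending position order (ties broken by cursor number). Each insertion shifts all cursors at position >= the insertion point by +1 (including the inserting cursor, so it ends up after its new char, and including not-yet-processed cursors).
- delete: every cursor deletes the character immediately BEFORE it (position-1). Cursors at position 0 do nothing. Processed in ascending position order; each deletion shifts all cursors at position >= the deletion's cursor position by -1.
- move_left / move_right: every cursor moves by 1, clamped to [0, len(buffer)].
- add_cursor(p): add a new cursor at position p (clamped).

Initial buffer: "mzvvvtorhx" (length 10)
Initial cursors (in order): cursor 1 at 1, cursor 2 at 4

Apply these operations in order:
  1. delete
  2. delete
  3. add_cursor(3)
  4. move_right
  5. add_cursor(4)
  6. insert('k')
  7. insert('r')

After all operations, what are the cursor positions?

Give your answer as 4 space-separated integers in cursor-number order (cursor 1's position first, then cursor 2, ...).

Answer: 3 6 12 12

Derivation:
After op 1 (delete): buffer="zvvtorhx" (len 8), cursors c1@0 c2@2, authorship ........
After op 2 (delete): buffer="zvtorhx" (len 7), cursors c1@0 c2@1, authorship .......
After op 3 (add_cursor(3)): buffer="zvtorhx" (len 7), cursors c1@0 c2@1 c3@3, authorship .......
After op 4 (move_right): buffer="zvtorhx" (len 7), cursors c1@1 c2@2 c3@4, authorship .......
After op 5 (add_cursor(4)): buffer="zvtorhx" (len 7), cursors c1@1 c2@2 c3@4 c4@4, authorship .......
After op 6 (insert('k')): buffer="zkvktokkrhx" (len 11), cursors c1@2 c2@4 c3@8 c4@8, authorship .1.2..34...
After op 7 (insert('r')): buffer="zkrvkrtokkrrrhx" (len 15), cursors c1@3 c2@6 c3@12 c4@12, authorship .11.22..3434...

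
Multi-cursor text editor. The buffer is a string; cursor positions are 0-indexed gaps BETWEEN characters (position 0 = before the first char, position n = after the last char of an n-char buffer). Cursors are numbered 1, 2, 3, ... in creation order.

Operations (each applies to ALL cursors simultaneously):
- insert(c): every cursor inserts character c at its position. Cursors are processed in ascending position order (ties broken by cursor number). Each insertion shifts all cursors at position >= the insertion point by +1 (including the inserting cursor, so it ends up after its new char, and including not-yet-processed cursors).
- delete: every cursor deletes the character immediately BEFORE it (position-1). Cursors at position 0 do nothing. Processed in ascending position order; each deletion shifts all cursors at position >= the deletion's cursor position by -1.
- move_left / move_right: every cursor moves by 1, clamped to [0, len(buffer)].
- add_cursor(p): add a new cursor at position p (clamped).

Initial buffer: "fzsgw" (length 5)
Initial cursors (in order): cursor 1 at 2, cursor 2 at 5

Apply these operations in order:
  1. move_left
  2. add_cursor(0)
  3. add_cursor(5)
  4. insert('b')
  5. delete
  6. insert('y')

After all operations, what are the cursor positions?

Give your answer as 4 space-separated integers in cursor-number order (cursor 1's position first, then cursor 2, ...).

Answer: 3 7 1 9

Derivation:
After op 1 (move_left): buffer="fzsgw" (len 5), cursors c1@1 c2@4, authorship .....
After op 2 (add_cursor(0)): buffer="fzsgw" (len 5), cursors c3@0 c1@1 c2@4, authorship .....
After op 3 (add_cursor(5)): buffer="fzsgw" (len 5), cursors c3@0 c1@1 c2@4 c4@5, authorship .....
After op 4 (insert('b')): buffer="bfbzsgbwb" (len 9), cursors c3@1 c1@3 c2@7 c4@9, authorship 3.1...2.4
After op 5 (delete): buffer="fzsgw" (len 5), cursors c3@0 c1@1 c2@4 c4@5, authorship .....
After op 6 (insert('y')): buffer="yfyzsgywy" (len 9), cursors c3@1 c1@3 c2@7 c4@9, authorship 3.1...2.4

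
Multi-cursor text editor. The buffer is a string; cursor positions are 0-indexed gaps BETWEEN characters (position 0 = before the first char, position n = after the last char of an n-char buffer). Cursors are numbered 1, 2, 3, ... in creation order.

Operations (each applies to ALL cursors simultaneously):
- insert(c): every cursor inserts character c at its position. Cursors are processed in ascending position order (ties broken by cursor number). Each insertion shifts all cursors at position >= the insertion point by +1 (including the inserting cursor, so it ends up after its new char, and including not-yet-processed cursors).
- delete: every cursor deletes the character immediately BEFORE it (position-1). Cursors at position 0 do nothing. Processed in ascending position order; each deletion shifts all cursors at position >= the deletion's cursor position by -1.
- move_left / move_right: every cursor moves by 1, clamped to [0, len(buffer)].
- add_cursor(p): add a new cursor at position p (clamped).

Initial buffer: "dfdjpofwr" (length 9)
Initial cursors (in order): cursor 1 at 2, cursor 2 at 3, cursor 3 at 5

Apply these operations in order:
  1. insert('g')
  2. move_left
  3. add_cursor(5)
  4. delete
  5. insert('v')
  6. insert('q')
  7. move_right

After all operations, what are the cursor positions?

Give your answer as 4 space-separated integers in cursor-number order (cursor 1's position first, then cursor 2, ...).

After op 1 (insert('g')): buffer="dfgdgjpgofwr" (len 12), cursors c1@3 c2@5 c3@8, authorship ..1.2..3....
After op 2 (move_left): buffer="dfgdgjpgofwr" (len 12), cursors c1@2 c2@4 c3@7, authorship ..1.2..3....
After op 3 (add_cursor(5)): buffer="dfgdgjpgofwr" (len 12), cursors c1@2 c2@4 c4@5 c3@7, authorship ..1.2..3....
After op 4 (delete): buffer="dgjgofwr" (len 8), cursors c1@1 c2@2 c4@2 c3@3, authorship .1.3....
After op 5 (insert('v')): buffer="dvgvvjvgofwr" (len 12), cursors c1@2 c2@5 c4@5 c3@7, authorship .1124.33....
After op 6 (insert('q')): buffer="dvqgvvqqjvqgofwr" (len 16), cursors c1@3 c2@8 c4@8 c3@11, authorship .1112424.333....
After op 7 (move_right): buffer="dvqgvvqqjvqgofwr" (len 16), cursors c1@4 c2@9 c4@9 c3@12, authorship .1112424.333....

Answer: 4 9 12 9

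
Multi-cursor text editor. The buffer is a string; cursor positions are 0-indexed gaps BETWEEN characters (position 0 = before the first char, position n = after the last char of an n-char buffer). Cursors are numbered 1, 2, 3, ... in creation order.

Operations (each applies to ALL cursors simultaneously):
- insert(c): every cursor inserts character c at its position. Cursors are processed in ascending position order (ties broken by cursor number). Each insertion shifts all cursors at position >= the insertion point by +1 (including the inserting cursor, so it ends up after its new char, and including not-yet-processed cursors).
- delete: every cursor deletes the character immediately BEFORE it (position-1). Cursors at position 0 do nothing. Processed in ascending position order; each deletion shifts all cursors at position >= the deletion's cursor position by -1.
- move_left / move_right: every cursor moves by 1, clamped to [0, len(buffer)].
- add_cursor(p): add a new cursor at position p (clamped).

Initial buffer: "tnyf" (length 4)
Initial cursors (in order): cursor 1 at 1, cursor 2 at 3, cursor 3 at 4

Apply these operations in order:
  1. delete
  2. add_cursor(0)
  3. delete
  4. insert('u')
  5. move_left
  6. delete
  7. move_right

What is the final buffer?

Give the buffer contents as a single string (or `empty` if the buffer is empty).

Answer: u

Derivation:
After op 1 (delete): buffer="n" (len 1), cursors c1@0 c2@1 c3@1, authorship .
After op 2 (add_cursor(0)): buffer="n" (len 1), cursors c1@0 c4@0 c2@1 c3@1, authorship .
After op 3 (delete): buffer="" (len 0), cursors c1@0 c2@0 c3@0 c4@0, authorship 
After op 4 (insert('u')): buffer="uuuu" (len 4), cursors c1@4 c2@4 c3@4 c4@4, authorship 1234
After op 5 (move_left): buffer="uuuu" (len 4), cursors c1@3 c2@3 c3@3 c4@3, authorship 1234
After op 6 (delete): buffer="u" (len 1), cursors c1@0 c2@0 c3@0 c4@0, authorship 4
After op 7 (move_right): buffer="u" (len 1), cursors c1@1 c2@1 c3@1 c4@1, authorship 4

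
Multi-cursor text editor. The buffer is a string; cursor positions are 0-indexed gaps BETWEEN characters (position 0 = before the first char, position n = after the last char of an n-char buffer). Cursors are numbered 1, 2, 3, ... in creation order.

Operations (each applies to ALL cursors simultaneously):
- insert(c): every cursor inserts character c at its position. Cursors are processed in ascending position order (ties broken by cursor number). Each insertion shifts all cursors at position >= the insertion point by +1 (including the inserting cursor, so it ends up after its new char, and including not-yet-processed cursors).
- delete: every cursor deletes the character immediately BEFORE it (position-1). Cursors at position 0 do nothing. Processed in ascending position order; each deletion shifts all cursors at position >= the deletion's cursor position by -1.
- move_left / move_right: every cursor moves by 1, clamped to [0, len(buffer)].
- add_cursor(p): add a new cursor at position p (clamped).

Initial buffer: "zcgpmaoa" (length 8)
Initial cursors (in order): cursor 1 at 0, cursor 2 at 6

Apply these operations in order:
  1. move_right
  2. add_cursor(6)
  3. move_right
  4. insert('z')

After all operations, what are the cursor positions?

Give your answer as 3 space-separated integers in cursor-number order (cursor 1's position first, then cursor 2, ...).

After op 1 (move_right): buffer="zcgpmaoa" (len 8), cursors c1@1 c2@7, authorship ........
After op 2 (add_cursor(6)): buffer="zcgpmaoa" (len 8), cursors c1@1 c3@6 c2@7, authorship ........
After op 3 (move_right): buffer="zcgpmaoa" (len 8), cursors c1@2 c3@7 c2@8, authorship ........
After op 4 (insert('z')): buffer="zczgpmaozaz" (len 11), cursors c1@3 c3@9 c2@11, authorship ..1.....3.2

Answer: 3 11 9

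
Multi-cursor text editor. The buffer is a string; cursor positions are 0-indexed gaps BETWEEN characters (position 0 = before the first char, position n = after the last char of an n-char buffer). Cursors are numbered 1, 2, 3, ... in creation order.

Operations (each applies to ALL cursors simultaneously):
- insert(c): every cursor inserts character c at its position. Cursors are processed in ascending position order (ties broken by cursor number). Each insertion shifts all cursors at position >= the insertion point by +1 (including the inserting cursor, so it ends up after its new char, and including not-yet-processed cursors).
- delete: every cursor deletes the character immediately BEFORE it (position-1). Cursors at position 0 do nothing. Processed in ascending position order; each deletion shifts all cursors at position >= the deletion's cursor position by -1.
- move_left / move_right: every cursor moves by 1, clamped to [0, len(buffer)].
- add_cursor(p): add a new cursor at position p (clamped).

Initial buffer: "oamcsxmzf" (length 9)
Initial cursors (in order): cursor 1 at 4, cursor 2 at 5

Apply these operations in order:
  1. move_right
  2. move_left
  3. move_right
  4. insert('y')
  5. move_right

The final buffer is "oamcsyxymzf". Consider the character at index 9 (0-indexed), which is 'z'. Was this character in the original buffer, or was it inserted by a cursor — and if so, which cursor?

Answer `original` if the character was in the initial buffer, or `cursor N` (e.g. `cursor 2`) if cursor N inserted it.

Answer: original

Derivation:
After op 1 (move_right): buffer="oamcsxmzf" (len 9), cursors c1@5 c2@6, authorship .........
After op 2 (move_left): buffer="oamcsxmzf" (len 9), cursors c1@4 c2@5, authorship .........
After op 3 (move_right): buffer="oamcsxmzf" (len 9), cursors c1@5 c2@6, authorship .........
After op 4 (insert('y')): buffer="oamcsyxymzf" (len 11), cursors c1@6 c2@8, authorship .....1.2...
After op 5 (move_right): buffer="oamcsyxymzf" (len 11), cursors c1@7 c2@9, authorship .....1.2...
Authorship (.=original, N=cursor N): . . . . . 1 . 2 . . .
Index 9: author = original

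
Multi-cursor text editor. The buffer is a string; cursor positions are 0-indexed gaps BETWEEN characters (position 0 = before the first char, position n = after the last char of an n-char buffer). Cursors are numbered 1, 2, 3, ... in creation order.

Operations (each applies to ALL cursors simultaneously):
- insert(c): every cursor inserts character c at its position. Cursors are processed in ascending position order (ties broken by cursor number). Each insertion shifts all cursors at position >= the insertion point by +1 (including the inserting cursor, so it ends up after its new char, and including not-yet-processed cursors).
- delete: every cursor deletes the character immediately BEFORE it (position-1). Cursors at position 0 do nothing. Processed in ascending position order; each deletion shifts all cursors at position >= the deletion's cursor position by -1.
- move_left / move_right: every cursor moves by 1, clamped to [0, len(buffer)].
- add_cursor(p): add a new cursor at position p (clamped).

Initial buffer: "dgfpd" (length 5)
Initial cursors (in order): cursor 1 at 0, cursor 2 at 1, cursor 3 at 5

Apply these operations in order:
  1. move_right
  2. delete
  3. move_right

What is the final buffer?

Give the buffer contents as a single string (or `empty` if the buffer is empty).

After op 1 (move_right): buffer="dgfpd" (len 5), cursors c1@1 c2@2 c3@5, authorship .....
After op 2 (delete): buffer="fp" (len 2), cursors c1@0 c2@0 c3@2, authorship ..
After op 3 (move_right): buffer="fp" (len 2), cursors c1@1 c2@1 c3@2, authorship ..

Answer: fp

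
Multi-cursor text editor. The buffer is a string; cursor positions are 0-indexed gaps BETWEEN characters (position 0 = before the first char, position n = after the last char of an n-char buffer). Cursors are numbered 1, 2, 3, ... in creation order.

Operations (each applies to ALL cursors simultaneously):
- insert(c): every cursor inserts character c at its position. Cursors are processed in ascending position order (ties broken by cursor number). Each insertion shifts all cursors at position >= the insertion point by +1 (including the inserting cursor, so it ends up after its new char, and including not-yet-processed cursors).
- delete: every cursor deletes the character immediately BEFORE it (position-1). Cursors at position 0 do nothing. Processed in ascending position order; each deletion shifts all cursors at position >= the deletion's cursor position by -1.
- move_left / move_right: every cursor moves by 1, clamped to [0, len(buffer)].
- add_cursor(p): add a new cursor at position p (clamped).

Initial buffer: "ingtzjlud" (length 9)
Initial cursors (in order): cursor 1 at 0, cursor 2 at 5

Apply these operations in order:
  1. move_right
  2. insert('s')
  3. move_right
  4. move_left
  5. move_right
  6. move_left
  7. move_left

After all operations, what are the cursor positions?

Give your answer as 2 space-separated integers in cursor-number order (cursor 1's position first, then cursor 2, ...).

After op 1 (move_right): buffer="ingtzjlud" (len 9), cursors c1@1 c2@6, authorship .........
After op 2 (insert('s')): buffer="isngtzjslud" (len 11), cursors c1@2 c2@8, authorship .1.....2...
After op 3 (move_right): buffer="isngtzjslud" (len 11), cursors c1@3 c2@9, authorship .1.....2...
After op 4 (move_left): buffer="isngtzjslud" (len 11), cursors c1@2 c2@8, authorship .1.....2...
After op 5 (move_right): buffer="isngtzjslud" (len 11), cursors c1@3 c2@9, authorship .1.....2...
After op 6 (move_left): buffer="isngtzjslud" (len 11), cursors c1@2 c2@8, authorship .1.....2...
After op 7 (move_left): buffer="isngtzjslud" (len 11), cursors c1@1 c2@7, authorship .1.....2...

Answer: 1 7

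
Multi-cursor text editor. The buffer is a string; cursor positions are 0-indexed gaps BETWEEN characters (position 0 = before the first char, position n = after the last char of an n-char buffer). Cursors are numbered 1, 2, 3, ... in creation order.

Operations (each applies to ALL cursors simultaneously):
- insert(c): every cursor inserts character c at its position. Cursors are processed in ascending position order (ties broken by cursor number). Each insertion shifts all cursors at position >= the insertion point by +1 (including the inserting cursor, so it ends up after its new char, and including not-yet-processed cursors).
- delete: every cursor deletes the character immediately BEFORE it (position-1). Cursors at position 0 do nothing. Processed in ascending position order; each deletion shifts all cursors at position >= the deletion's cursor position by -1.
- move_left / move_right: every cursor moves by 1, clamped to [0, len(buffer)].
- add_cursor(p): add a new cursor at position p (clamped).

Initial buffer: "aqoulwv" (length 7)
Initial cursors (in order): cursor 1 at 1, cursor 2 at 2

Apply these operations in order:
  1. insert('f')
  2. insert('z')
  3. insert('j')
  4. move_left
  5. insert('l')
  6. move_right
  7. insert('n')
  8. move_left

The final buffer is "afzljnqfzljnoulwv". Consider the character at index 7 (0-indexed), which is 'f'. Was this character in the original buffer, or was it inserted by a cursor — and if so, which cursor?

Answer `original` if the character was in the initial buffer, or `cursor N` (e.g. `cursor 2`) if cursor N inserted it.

After op 1 (insert('f')): buffer="afqfoulwv" (len 9), cursors c1@2 c2@4, authorship .1.2.....
After op 2 (insert('z')): buffer="afzqfzoulwv" (len 11), cursors c1@3 c2@6, authorship .11.22.....
After op 3 (insert('j')): buffer="afzjqfzjoulwv" (len 13), cursors c1@4 c2@8, authorship .111.222.....
After op 4 (move_left): buffer="afzjqfzjoulwv" (len 13), cursors c1@3 c2@7, authorship .111.222.....
After op 5 (insert('l')): buffer="afzljqfzljoulwv" (len 15), cursors c1@4 c2@9, authorship .1111.2222.....
After op 6 (move_right): buffer="afzljqfzljoulwv" (len 15), cursors c1@5 c2@10, authorship .1111.2222.....
After op 7 (insert('n')): buffer="afzljnqfzljnoulwv" (len 17), cursors c1@6 c2@12, authorship .11111.22222.....
After op 8 (move_left): buffer="afzljnqfzljnoulwv" (len 17), cursors c1@5 c2@11, authorship .11111.22222.....
Authorship (.=original, N=cursor N): . 1 1 1 1 1 . 2 2 2 2 2 . . . . .
Index 7: author = 2

Answer: cursor 2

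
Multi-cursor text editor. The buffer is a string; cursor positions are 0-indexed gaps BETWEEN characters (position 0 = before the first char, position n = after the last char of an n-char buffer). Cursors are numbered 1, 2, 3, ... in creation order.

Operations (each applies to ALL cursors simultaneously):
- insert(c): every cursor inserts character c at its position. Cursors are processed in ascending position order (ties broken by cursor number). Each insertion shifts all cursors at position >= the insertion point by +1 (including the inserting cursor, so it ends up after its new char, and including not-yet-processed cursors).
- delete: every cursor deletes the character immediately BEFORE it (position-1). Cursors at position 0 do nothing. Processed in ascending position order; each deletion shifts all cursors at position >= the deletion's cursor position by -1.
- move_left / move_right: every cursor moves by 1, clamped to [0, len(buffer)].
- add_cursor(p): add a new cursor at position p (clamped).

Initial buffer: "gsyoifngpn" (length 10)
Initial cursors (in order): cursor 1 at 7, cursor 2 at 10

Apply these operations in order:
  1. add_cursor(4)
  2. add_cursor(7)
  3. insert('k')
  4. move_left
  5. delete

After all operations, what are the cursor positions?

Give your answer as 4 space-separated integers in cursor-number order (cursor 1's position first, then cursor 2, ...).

Answer: 6 9 3 6

Derivation:
After op 1 (add_cursor(4)): buffer="gsyoifngpn" (len 10), cursors c3@4 c1@7 c2@10, authorship ..........
After op 2 (add_cursor(7)): buffer="gsyoifngpn" (len 10), cursors c3@4 c1@7 c4@7 c2@10, authorship ..........
After op 3 (insert('k')): buffer="gsyokifnkkgpnk" (len 14), cursors c3@5 c1@10 c4@10 c2@14, authorship ....3...14...2
After op 4 (move_left): buffer="gsyokifnkkgpnk" (len 14), cursors c3@4 c1@9 c4@9 c2@13, authorship ....3...14...2
After op 5 (delete): buffer="gsykifkgpk" (len 10), cursors c3@3 c1@6 c4@6 c2@9, authorship ...3..4..2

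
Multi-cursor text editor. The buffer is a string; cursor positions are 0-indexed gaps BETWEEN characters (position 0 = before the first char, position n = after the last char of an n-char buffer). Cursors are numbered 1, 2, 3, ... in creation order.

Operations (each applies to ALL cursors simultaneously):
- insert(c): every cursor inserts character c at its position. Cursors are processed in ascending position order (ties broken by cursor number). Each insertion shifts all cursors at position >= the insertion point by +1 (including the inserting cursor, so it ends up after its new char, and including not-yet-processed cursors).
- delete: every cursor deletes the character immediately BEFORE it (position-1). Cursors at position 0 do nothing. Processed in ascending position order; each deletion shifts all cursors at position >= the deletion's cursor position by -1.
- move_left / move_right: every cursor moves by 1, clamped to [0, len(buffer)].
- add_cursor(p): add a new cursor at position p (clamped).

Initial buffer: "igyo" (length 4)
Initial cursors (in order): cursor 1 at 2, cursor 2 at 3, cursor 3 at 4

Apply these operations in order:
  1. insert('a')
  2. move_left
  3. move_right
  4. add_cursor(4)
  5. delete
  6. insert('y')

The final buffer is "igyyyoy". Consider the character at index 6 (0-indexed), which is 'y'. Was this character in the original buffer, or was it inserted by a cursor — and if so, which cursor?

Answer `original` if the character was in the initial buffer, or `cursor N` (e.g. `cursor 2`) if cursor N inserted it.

After op 1 (insert('a')): buffer="igayaoa" (len 7), cursors c1@3 c2@5 c3@7, authorship ..1.2.3
After op 2 (move_left): buffer="igayaoa" (len 7), cursors c1@2 c2@4 c3@6, authorship ..1.2.3
After op 3 (move_right): buffer="igayaoa" (len 7), cursors c1@3 c2@5 c3@7, authorship ..1.2.3
After op 4 (add_cursor(4)): buffer="igayaoa" (len 7), cursors c1@3 c4@4 c2@5 c3@7, authorship ..1.2.3
After op 5 (delete): buffer="igo" (len 3), cursors c1@2 c2@2 c4@2 c3@3, authorship ...
After op 6 (insert('y')): buffer="igyyyoy" (len 7), cursors c1@5 c2@5 c4@5 c3@7, authorship ..124.3
Authorship (.=original, N=cursor N): . . 1 2 4 . 3
Index 6: author = 3

Answer: cursor 3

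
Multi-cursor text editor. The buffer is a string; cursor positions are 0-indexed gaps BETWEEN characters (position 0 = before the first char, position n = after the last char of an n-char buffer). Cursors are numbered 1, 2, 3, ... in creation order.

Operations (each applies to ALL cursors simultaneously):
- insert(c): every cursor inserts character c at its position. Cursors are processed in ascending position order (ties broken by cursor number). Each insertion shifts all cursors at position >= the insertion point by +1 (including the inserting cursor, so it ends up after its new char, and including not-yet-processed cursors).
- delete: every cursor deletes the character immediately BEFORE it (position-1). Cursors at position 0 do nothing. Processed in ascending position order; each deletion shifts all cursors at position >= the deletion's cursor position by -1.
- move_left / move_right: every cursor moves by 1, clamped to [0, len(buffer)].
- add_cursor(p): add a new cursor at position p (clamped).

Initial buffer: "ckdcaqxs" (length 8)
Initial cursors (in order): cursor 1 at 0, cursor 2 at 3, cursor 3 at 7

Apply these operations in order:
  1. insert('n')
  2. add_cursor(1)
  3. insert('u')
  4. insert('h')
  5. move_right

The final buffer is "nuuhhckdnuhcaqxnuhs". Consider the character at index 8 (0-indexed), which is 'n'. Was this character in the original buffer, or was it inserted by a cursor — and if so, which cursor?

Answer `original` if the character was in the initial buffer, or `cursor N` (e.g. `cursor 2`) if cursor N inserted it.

After op 1 (insert('n')): buffer="nckdncaqxns" (len 11), cursors c1@1 c2@5 c3@10, authorship 1...2....3.
After op 2 (add_cursor(1)): buffer="nckdncaqxns" (len 11), cursors c1@1 c4@1 c2@5 c3@10, authorship 1...2....3.
After op 3 (insert('u')): buffer="nuuckdnucaqxnus" (len 15), cursors c1@3 c4@3 c2@8 c3@14, authorship 114...22....33.
After op 4 (insert('h')): buffer="nuuhhckdnuhcaqxnuhs" (len 19), cursors c1@5 c4@5 c2@11 c3@18, authorship 11414...222....333.
After op 5 (move_right): buffer="nuuhhckdnuhcaqxnuhs" (len 19), cursors c1@6 c4@6 c2@12 c3@19, authorship 11414...222....333.
Authorship (.=original, N=cursor N): 1 1 4 1 4 . . . 2 2 2 . . . . 3 3 3 .
Index 8: author = 2

Answer: cursor 2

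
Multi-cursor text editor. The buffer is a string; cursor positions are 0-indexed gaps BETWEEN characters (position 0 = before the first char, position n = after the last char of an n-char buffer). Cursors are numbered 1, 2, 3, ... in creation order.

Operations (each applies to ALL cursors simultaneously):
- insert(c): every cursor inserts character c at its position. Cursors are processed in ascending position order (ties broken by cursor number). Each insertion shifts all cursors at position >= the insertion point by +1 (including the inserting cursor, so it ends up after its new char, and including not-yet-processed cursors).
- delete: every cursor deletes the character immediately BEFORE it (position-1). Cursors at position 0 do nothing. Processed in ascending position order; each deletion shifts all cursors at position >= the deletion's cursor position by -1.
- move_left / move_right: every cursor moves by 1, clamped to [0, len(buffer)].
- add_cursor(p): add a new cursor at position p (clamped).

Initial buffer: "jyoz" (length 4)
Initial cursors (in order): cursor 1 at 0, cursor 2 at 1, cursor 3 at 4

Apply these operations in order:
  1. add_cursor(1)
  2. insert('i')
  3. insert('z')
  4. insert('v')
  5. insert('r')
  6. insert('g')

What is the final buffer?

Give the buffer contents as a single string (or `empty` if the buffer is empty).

Answer: izvrgjiizzvvrrggyozizvrg

Derivation:
After op 1 (add_cursor(1)): buffer="jyoz" (len 4), cursors c1@0 c2@1 c4@1 c3@4, authorship ....
After op 2 (insert('i')): buffer="ijiiyozi" (len 8), cursors c1@1 c2@4 c4@4 c3@8, authorship 1.24...3
After op 3 (insert('z')): buffer="izjiizzyoziz" (len 12), cursors c1@2 c2@7 c4@7 c3@12, authorship 11.2424...33
After op 4 (insert('v')): buffer="izvjiizzvvyozizv" (len 16), cursors c1@3 c2@10 c4@10 c3@16, authorship 111.242424...333
After op 5 (insert('r')): buffer="izvrjiizzvvrryozizvr" (len 20), cursors c1@4 c2@13 c4@13 c3@20, authorship 1111.24242424...3333
After op 6 (insert('g')): buffer="izvrgjiizzvvrrggyozizvrg" (len 24), cursors c1@5 c2@16 c4@16 c3@24, authorship 11111.2424242424...33333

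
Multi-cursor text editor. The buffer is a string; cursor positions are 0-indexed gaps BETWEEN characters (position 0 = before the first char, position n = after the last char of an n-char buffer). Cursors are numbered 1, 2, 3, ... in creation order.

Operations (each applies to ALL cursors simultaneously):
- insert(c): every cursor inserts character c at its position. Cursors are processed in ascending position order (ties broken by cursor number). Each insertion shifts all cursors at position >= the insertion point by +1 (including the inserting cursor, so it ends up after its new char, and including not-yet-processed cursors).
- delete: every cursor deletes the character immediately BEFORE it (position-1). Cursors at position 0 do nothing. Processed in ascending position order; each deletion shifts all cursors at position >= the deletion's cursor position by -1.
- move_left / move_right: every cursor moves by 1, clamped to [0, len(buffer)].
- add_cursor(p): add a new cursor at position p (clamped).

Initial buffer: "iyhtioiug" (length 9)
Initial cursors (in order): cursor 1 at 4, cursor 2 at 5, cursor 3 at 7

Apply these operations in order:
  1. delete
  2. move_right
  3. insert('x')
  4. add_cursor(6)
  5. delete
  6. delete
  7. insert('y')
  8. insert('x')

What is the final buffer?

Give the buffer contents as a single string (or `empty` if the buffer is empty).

Answer: yyyyxxxxg

Derivation:
After op 1 (delete): buffer="iyhoug" (len 6), cursors c1@3 c2@3 c3@4, authorship ......
After op 2 (move_right): buffer="iyhoug" (len 6), cursors c1@4 c2@4 c3@5, authorship ......
After op 3 (insert('x')): buffer="iyhoxxuxg" (len 9), cursors c1@6 c2@6 c3@8, authorship ....12.3.
After op 4 (add_cursor(6)): buffer="iyhoxxuxg" (len 9), cursors c1@6 c2@6 c4@6 c3@8, authorship ....12.3.
After op 5 (delete): buffer="iyhug" (len 5), cursors c1@3 c2@3 c4@3 c3@4, authorship .....
After op 6 (delete): buffer="g" (len 1), cursors c1@0 c2@0 c3@0 c4@0, authorship .
After op 7 (insert('y')): buffer="yyyyg" (len 5), cursors c1@4 c2@4 c3@4 c4@4, authorship 1234.
After op 8 (insert('x')): buffer="yyyyxxxxg" (len 9), cursors c1@8 c2@8 c3@8 c4@8, authorship 12341234.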